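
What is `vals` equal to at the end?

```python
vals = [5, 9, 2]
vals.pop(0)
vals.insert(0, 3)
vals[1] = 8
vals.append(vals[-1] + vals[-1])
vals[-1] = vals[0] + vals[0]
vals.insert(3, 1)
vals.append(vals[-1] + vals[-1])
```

pop(0) removes 5 → [9, 2]
insert 3 at 0 → [3, 9, 2]
vals[1] = 8 → [3, 8, 2]
append vals[-1]+vals[-1] = 2+2 = 4 → [3, 8, 2, 4]
vals[-1] = vals[0]+vals[0] = 3+3 = 6 → [3, 8, 2, 6]
insert 1 at 3 → [3, 8, 2, 1, 6]
append vals[-1]+vals[-1] = 6+6 = 12 → [3, 8, 2, 1, 6, 12]

[3, 8, 2, 1, 6, 12]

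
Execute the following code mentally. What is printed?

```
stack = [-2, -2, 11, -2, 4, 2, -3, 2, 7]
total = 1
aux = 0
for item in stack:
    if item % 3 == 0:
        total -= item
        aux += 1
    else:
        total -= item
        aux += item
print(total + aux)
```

item=-2: not %3==0, total = 1-(-2) = 3; aux=-2
item=-2: not %3==0, total = 3-(-2) = 5; aux=-4
item=11: not %3==0, total = 5-11 = -6; aux=7
item=-2: not %3==0, total = (-6)-(-2) = -4; aux=5
item=4: not %3==0, total = (-4)-4 = -8; aux=9
item=2: not %3==0, total = (-8)-2 = -10; aux=11
item=-3: %3==0, total = (-10)-(-3) = -7; aux=12
item=2: not %3==0, total = (-7)-2 = -9; aux=14
item=7: not %3==0, total = (-9)-7 = -16; aux=21
total+aux = (-16)+21 = 5

5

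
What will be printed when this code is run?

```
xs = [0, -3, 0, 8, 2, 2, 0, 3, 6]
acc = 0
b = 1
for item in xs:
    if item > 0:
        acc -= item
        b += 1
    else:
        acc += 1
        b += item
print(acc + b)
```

item=0: not >0, acc = 0+1 = 1; b=1
item=-3: not >0, acc = 1+1 = 2; b=-2
item=0: not >0, acc = 2+1 = 3; b=-2
item=8: >0, acc = 3-8 = -5; b=-1
item=2: >0, acc = (-5)-2 = -7; b=0
item=2: >0, acc = (-7)-2 = -9; b=1
item=0: not >0, acc = (-9)+1 = -8; b=1
item=3: >0, acc = (-8)-3 = -11; b=2
item=6: >0, acc = (-11)-6 = -17; b=3
acc+b = (-17)+3 = -14

-14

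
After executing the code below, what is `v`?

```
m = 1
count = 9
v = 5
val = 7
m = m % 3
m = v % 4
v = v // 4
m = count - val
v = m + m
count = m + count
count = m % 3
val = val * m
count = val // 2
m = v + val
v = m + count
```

m = 1%3 = 1
m = 5%4 = 1
v = 5//4 = 1
m = 9-7 = 2
v = 2+2 = 4
count = 2+9 = 11
count = 2%3 = 2
val = 7*2 = 14
count = 14//2 = 7
m = 4+14 = 18
v = 18+7 = 25

25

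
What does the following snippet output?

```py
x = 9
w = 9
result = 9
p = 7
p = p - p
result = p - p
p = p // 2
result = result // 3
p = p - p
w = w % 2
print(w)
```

1

p = 7-7 = 0
result = 0-0 = 0
p = 0//2 = 0
result = 0//3 = 0
p = 0-0 = 0
w = 9%2 = 1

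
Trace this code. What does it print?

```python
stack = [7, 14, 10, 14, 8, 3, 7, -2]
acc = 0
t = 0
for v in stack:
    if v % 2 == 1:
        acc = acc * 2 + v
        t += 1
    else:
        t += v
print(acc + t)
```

88

v=7: odd, acc = 0*2+7 = 7; t=1
v=14: not odd; t=15
v=10: not odd; t=25
v=14: not odd; t=39
v=8: not odd; t=47
v=3: odd, acc = 7*2+3 = 17; t=48
v=7: odd, acc = 17*2+7 = 41; t=49
v=-2: not odd; t=47
acc+t = 41+47 = 88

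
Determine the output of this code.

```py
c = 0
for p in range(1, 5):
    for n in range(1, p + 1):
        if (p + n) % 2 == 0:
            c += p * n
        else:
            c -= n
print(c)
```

p=1,n=1: even sum, c = 0+1 = 1
p=2,n=1: odd sum, c = 1-1 = 0
p=2,n=2: even sum, c = 0+4 = 4
p=3,n=1: even sum, c = 4+3 = 7
p=3,n=2: odd sum, c = 7-2 = 5
p=3,n=3: even sum, c = 5+9 = 14
p=4,n=1: odd sum, c = 14-1 = 13
p=4,n=2: even sum, c = 13+8 = 21
p=4,n=3: odd sum, c = 21-3 = 18
p=4,n=4: even sum, c = 18+16 = 34

34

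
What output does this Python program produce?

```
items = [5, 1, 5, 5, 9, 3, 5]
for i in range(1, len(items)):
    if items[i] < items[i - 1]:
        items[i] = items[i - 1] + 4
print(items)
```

i=1: 1<5, items[1] = 5+4 = 9 → [5, 9, 5, 5, 9, 3, 5]
i=2: 5<9, items[2] = 9+4 = 13 → [5, 9, 13, 5, 9, 3, 5]
i=3: 5<13, items[3] = 13+4 = 17 → [5, 9, 13, 17, 9, 3, 5]
i=4: 9<17, items[4] = 17+4 = 21 → [5, 9, 13, 17, 21, 3, 5]
i=5: 3<21, items[5] = 21+4 = 25 → [5, 9, 13, 17, 21, 25, 5]
i=6: 5<25, items[6] = 25+4 = 29 → [5, 9, 13, 17, 21, 25, 29]

[5, 9, 13, 17, 21, 25, 29]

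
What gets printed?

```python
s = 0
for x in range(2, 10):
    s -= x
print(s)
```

x=2: s = 0-2 = -2
x=3: s = (-2)-3 = -5
x=4: s = (-5)-4 = -9
x=5: s = (-9)-5 = -14
x=6: s = (-14)-6 = -20
x=7: s = (-20)-7 = -27
x=8: s = (-27)-8 = -35
x=9: s = (-35)-9 = -44

-44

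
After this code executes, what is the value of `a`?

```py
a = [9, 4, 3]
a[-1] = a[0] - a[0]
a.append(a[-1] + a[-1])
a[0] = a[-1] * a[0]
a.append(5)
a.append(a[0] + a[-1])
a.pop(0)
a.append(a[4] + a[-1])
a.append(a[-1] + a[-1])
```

a[-1] = a[0]-a[0] = 9-9 = 0 → [9, 4, 0]
append a[-1]+a[-1] = 0+0 = 0 → [9, 4, 0, 0]
a[0] = a[-1]*a[0] = 0*9 = 0 → [0, 4, 0, 0]
append 5 → [0, 4, 0, 0, 5]
append a[0]+a[-1] = 0+5 = 5 → [0, 4, 0, 0, 5, 5]
pop(0) removes 0 → [4, 0, 0, 5, 5]
append a[4]+a[-1] = 5+5 = 10 → [4, 0, 0, 5, 5, 10]
append a[-1]+a[-1] = 10+10 = 20 → [4, 0, 0, 5, 5, 10, 20]

[4, 0, 0, 5, 5, 10, 20]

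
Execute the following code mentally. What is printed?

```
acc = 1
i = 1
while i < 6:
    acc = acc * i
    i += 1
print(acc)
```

120

i=1: acc = 1*1 = 1
i=2: acc = 1*2 = 2
i=3: acc = 2*3 = 6
i=4: acc = 6*4 = 24
i=5: acc = 24*5 = 120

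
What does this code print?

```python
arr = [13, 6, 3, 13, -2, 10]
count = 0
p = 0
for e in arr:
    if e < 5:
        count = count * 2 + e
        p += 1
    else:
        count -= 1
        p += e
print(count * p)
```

-308

e=13: not <5, count = 0-1 = -1; p=13
e=6: not <5, count = (-1)-1 = -2; p=19
e=3: <5, count = (-2)*2+3 = -1; p=20
e=13: not <5, count = (-1)-1 = -2; p=33
e=-2: <5, count = (-2)*2+(-2) = -6; p=34
e=10: not <5, count = (-6)-1 = -7; p=44
count*p = (-7)*44 = -308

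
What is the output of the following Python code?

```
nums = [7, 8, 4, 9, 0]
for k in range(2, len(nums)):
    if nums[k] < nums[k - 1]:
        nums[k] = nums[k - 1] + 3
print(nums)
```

k=2: 4<8, nums[2] = 8+3 = 11 → [7, 8, 11, 9, 0]
k=3: 9<11, nums[3] = 11+3 = 14 → [7, 8, 11, 14, 0]
k=4: 0<14, nums[4] = 14+3 = 17 → [7, 8, 11, 14, 17]

[7, 8, 11, 14, 17]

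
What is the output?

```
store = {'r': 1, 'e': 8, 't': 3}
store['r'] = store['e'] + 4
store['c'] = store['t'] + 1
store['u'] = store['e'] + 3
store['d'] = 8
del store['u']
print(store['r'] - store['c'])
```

store['r'] = store['e']+4 = 12 → {'r': 12, 'e': 8, 't': 3}
store['c'] = store['t']+1 = 4 → {'r': 12, 'e': 8, 't': 3, 'c': 4}
store['u'] = store['e']+3 = 11 → {'r': 12, 'e': 8, 't': 3, 'c': 4, 'u': 11}
store['d'] = 8 → {'r': 12, 'e': 8, 't': 3, 'c': 4, 'u': 11, 'd': 8}
del 'u' → {'r': 12, 'e': 8, 't': 3, 'c': 4, 'd': 8}
store['r']-store['c'] = 12-4 = 8

8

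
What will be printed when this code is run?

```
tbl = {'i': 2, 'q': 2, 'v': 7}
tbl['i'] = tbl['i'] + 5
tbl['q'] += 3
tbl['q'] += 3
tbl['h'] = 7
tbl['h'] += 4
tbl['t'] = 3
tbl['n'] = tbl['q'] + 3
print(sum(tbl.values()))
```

47

tbl['i'] = tbl['i']+5 = 7 → {'i': 7, 'q': 2, 'v': 7}
tbl['q'] = 2+3 = 5 → {'i': 7, 'q': 5, 'v': 7}
tbl['q'] = 5+3 = 8 → {'i': 7, 'q': 8, 'v': 7}
tbl['h'] = 7 → {'i': 7, 'q': 8, 'v': 7, 'h': 7}
tbl['h'] = 7+4 = 11 → {'i': 7, 'q': 8, 'v': 7, 'h': 11}
tbl['t'] = 3 → {'i': 7, 'q': 8, 'v': 7, 'h': 11, 't': 3}
tbl['n'] = tbl['q']+3 = 11 → {'i': 7, 'q': 8, 'v': 7, 'h': 11, 't': 3, 'n': 11}
sum of values = 47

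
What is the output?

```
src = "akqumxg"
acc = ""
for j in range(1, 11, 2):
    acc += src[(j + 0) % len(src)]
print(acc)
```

j=1: add src[1]='k' → 'k'
j=3: add src[3]='u' → 'ku'
j=5: add src[5]='x' → 'kux'
j=7: add src[0]='a' → 'kuxa'
j=9: add src[2]='q' → 'kuxaq'

kuxaq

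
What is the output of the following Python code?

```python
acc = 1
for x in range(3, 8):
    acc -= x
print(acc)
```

x=3: acc = 1-3 = -2
x=4: acc = (-2)-4 = -6
x=5: acc = (-6)-5 = -11
x=6: acc = (-11)-6 = -17
x=7: acc = (-17)-7 = -24

-24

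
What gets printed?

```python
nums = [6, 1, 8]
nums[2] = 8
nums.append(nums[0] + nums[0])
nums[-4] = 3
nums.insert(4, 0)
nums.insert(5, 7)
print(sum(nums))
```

31

nums[2] = 8 → [6, 1, 8]
append nums[0]+nums[0] = 6+6 = 12 → [6, 1, 8, 12]
nums[-4] = 3 → [3, 1, 8, 12]
insert 0 at 4 → [3, 1, 8, 12, 0]
insert 7 at 5 → [3, 1, 8, 12, 0, 7]
sum = 31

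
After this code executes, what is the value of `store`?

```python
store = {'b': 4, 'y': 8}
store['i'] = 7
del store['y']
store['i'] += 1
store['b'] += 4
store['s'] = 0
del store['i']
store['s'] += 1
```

{'b': 8, 's': 1}

store['i'] = 7 → {'b': 4, 'y': 8, 'i': 7}
del 'y' → {'b': 4, 'i': 7}
store['i'] = 7+1 = 8 → {'b': 4, 'i': 8}
store['b'] = 4+4 = 8 → {'b': 8, 'i': 8}
store['s'] = 0 → {'b': 8, 'i': 8, 's': 0}
del 'i' → {'b': 8, 's': 0}
store['s'] = 0+1 = 1 → {'b': 8, 's': 1}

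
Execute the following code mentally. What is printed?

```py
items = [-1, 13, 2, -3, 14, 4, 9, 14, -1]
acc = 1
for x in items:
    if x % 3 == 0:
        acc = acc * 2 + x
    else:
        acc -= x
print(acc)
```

x=-1: not %3==0, acc = 1-(-1) = 2
x=13: not %3==0, acc = 2-13 = -11
x=2: not %3==0, acc = (-11)-2 = -13
x=-3: %3==0, acc = (-13)*2+(-3) = -29
x=14: not %3==0, acc = (-29)-14 = -43
x=4: not %3==0, acc = (-43)-4 = -47
x=9: %3==0, acc = (-47)*2+9 = -85
x=14: not %3==0, acc = (-85)-14 = -99
x=-1: not %3==0, acc = (-99)-(-1) = -98

-98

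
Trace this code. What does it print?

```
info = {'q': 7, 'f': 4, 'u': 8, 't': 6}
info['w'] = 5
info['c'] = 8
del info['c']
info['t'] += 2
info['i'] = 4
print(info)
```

info['w'] = 5 → {'q': 7, 'f': 4, 'u': 8, 't': 6, 'w': 5}
info['c'] = 8 → {'q': 7, 'f': 4, 'u': 8, 't': 6, 'w': 5, 'c': 8}
del 'c' → {'q': 7, 'f': 4, 'u': 8, 't': 6, 'w': 5}
info['t'] = 6+2 = 8 → {'q': 7, 'f': 4, 'u': 8, 't': 8, 'w': 5}
info['i'] = 4 → {'q': 7, 'f': 4, 'u': 8, 't': 8, 'w': 5, 'i': 4}

{'q': 7, 'f': 4, 'u': 8, 't': 8, 'w': 5, 'i': 4}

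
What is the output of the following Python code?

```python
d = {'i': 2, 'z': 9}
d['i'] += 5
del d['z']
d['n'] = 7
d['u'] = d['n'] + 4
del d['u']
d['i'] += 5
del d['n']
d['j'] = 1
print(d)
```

d['i'] = 2+5 = 7 → {'i': 7, 'z': 9}
del 'z' → {'i': 7}
d['n'] = 7 → {'i': 7, 'n': 7}
d['u'] = d['n']+4 = 11 → {'i': 7, 'n': 7, 'u': 11}
del 'u' → {'i': 7, 'n': 7}
d['i'] = 7+5 = 12 → {'i': 12, 'n': 7}
del 'n' → {'i': 12}
d['j'] = 1 → {'i': 12, 'j': 1}

{'i': 12, 'j': 1}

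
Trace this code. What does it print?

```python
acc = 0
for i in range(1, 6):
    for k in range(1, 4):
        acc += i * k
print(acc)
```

i=1,k=1: acc = 0+1 = 1
i=1,k=2: acc = 1+2 = 3
i=1,k=3: acc = 3+3 = 6
i=2,k=1: acc = 6+2 = 8
i=2,k=2: acc = 8+4 = 12
i=2,k=3: acc = 12+6 = 18
i=3,k=1: acc = 18+3 = 21
i=3,k=2: acc = 21+6 = 27
i=3,k=3: acc = 27+9 = 36
i=4,k=1: acc = 36+4 = 40
i=4,k=2: acc = 40+8 = 48
i=4,k=3: acc = 48+12 = 60
i=5,k=1: acc = 60+5 = 65
i=5,k=2: acc = 65+10 = 75
i=5,k=3: acc = 75+15 = 90

90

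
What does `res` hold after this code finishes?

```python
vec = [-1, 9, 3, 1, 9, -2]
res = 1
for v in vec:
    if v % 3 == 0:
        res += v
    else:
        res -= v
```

24

v=-1: not %3==0, res = 1-(-1) = 2
v=9: %3==0, res = 2+9 = 11
v=3: %3==0, res = 11+3 = 14
v=1: not %3==0, res = 14-1 = 13
v=9: %3==0, res = 13+9 = 22
v=-2: not %3==0, res = 22-(-2) = 24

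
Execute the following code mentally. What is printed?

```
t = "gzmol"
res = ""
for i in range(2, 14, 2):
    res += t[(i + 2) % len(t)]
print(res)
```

i=2: add t[4]='l' → 'l'
i=4: add t[1]='z' → 'lz'
i=6: add t[3]='o' → 'lzo'
i=8: add t[0]='g' → 'lzog'
i=10: add t[2]='m' → 'lzogm'
i=12: add t[4]='l' → 'lzogml'

lzogml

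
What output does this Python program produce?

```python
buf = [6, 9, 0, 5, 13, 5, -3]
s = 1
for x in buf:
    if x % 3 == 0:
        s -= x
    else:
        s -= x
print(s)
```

x=6: %3==0, s = 1-6 = -5
x=9: %3==0, s = (-5)-9 = -14
x=0: %3==0, s = (-14)-0 = -14
x=5: not %3==0, s = (-14)-5 = -19
x=13: not %3==0, s = (-19)-13 = -32
x=5: not %3==0, s = (-32)-5 = -37
x=-3: %3==0, s = (-37)-(-3) = -34

-34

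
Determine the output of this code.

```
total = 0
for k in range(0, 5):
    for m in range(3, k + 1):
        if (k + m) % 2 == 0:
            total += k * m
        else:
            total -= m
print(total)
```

k=3,m=3: even sum, total = 0+9 = 9
k=4,m=3: odd sum, total = 9-3 = 6
k=4,m=4: even sum, total = 6+16 = 22

22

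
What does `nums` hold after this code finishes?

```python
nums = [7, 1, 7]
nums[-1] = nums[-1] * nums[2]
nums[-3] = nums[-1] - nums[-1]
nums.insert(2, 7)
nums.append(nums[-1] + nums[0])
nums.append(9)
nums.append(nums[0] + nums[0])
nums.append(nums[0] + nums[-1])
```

nums[-1] = nums[-1]*nums[2] = 7*7 = 49 → [7, 1, 49]
nums[-3] = nums[-1]-nums[-1] = 49-49 = 0 → [0, 1, 49]
insert 7 at 2 → [0, 1, 7, 49]
append nums[-1]+nums[0] = 49+0 = 49 → [0, 1, 7, 49, 49]
append 9 → [0, 1, 7, 49, 49, 9]
append nums[0]+nums[0] = 0+0 = 0 → [0, 1, 7, 49, 49, 9, 0]
append nums[0]+nums[-1] = 0+0 = 0 → [0, 1, 7, 49, 49, 9, 0, 0]

[0, 1, 7, 49, 49, 9, 0, 0]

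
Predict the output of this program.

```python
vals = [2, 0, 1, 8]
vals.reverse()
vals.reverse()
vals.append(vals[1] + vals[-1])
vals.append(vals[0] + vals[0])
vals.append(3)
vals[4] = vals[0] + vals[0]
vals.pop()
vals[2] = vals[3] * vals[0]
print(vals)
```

reverse → [8, 1, 0, 2]
reverse → [2, 0, 1, 8]
append vals[1]+vals[-1] = 0+8 = 8 → [2, 0, 1, 8, 8]
append vals[0]+vals[0] = 2+2 = 4 → [2, 0, 1, 8, 8, 4]
append 3 → [2, 0, 1, 8, 8, 4, 3]
vals[4] = vals[0]+vals[0] = 2+2 = 4 → [2, 0, 1, 8, 4, 4, 3]
pop() removes 3 → [2, 0, 1, 8, 4, 4]
vals[2] = vals[3]*vals[0] = 8*2 = 16 → [2, 0, 16, 8, 4, 4]

[2, 0, 16, 8, 4, 4]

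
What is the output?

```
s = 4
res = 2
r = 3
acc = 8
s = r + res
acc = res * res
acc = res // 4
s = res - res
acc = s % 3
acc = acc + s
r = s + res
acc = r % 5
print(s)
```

0

s = 3+2 = 5
acc = 2*2 = 4
acc = 2//4 = 0
s = 2-2 = 0
acc = 0%3 = 0
acc = 0+0 = 0
r = 0+2 = 2
acc = 2%5 = 2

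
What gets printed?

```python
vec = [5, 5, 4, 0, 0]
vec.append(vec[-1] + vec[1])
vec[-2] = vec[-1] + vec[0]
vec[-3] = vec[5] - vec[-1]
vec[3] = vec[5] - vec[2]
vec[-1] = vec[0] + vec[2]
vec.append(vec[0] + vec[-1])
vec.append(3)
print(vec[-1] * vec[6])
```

42

append vec[-1]+vec[1] = 0+5 = 5 → [5, 5, 4, 0, 0, 5]
vec[-2] = vec[-1]+vec[0] = 5+5 = 10 → [5, 5, 4, 0, 10, 5]
vec[-3] = vec[5]-vec[-1] = 5-5 = 0 → [5, 5, 4, 0, 10, 5]
vec[3] = vec[5]-vec[2] = 5-4 = 1 → [5, 5, 4, 1, 10, 5]
vec[-1] = vec[0]+vec[2] = 5+4 = 9 → [5, 5, 4, 1, 10, 9]
append vec[0]+vec[-1] = 5+9 = 14 → [5, 5, 4, 1, 10, 9, 14]
append 3 → [5, 5, 4, 1, 10, 9, 14, 3]
vec[-1]*vec[6] = 3*14 = 42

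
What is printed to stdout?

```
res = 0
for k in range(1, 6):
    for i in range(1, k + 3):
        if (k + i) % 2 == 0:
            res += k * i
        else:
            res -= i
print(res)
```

k=1,i=1: even sum, res = 0+1 = 1
k=1,i=2: odd sum, res = 1-2 = -1
k=1,i=3: even sum, res = (-1)+3 = 2
k=2,i=1: odd sum, res = 2-1 = 1
k=2,i=2: even sum, res = 1+4 = 5
k=2,i=3: odd sum, res = 5-3 = 2
k=2,i=4: even sum, res = 2+8 = 10
k=3,i=1: even sum, res = 10+3 = 13
k=3,i=2: odd sum, res = 13-2 = 11
k=3,i=3: even sum, res = 11+9 = 20
k=3,i=4: odd sum, res = 20-4 = 16
k=3,i=5: even sum, res = 16+15 = 31
k=4,i=1: odd sum, res = 31-1 = 30
k=4,i=2: even sum, res = 30+8 = 38
k=4,i=3: odd sum, res = 38-3 = 35
k=4,i=4: even sum, res = 35+16 = 51
k=4,i=5: odd sum, res = 51-5 = 46
k=4,i=6: even sum, res = 46+24 = 70
k=5,i=1: even sum, res = 70+5 = 75
k=5,i=2: odd sum, res = 75-2 = 73
k=5,i=3: even sum, res = 73+15 = 88
k=5,i=4: odd sum, res = 88-4 = 84
k=5,i=5: even sum, res = 84+25 = 109
k=5,i=6: odd sum, res = 109-6 = 103
k=5,i=7: even sum, res = 103+35 = 138

138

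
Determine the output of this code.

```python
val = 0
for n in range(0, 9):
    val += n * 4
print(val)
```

n=0: val = 0+0*4 = 0
n=1: val = 0+1*4 = 4
n=2: val = 4+2*4 = 12
n=3: val = 12+3*4 = 24
n=4: val = 24+4*4 = 40
n=5: val = 40+5*4 = 60
n=6: val = 60+6*4 = 84
n=7: val = 84+7*4 = 112
n=8: val = 112+8*4 = 144

144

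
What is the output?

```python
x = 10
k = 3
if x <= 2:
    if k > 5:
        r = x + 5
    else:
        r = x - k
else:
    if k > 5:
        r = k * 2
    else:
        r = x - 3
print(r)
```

7

x=10, k=3
x <= 2 is False; k > 5 is False
→ r = x - 3 = 7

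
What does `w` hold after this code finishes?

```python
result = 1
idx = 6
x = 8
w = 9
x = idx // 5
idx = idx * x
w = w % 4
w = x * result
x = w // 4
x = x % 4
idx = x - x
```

x = 6//5 = 1
idx = 6*1 = 6
w = 9%4 = 1
w = 1*1 = 1
x = 1//4 = 0
x = 0%4 = 0
idx = 0-0 = 0

1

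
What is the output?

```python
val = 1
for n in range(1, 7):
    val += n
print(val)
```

n=1: val = 1+1 = 2
n=2: val = 2+2 = 4
n=3: val = 4+3 = 7
n=4: val = 7+4 = 11
n=5: val = 11+5 = 16
n=6: val = 16+6 = 22

22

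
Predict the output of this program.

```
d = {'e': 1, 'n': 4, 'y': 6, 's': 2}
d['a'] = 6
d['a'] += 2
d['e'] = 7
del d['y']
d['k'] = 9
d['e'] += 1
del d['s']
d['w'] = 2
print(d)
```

{'e': 8, 'n': 4, 'a': 8, 'k': 9, 'w': 2}

d['a'] = 6 → {'e': 1, 'n': 4, 'y': 6, 's': 2, 'a': 6}
d['a'] = 6+2 = 8 → {'e': 1, 'n': 4, 'y': 6, 's': 2, 'a': 8}
d['e'] = 7 → {'e': 7, 'n': 4, 'y': 6, 's': 2, 'a': 8}
del 'y' → {'e': 7, 'n': 4, 's': 2, 'a': 8}
d['k'] = 9 → {'e': 7, 'n': 4, 's': 2, 'a': 8, 'k': 9}
d['e'] = 7+1 = 8 → {'e': 8, 'n': 4, 's': 2, 'a': 8, 'k': 9}
del 's' → {'e': 8, 'n': 4, 'a': 8, 'k': 9}
d['w'] = 2 → {'e': 8, 'n': 4, 'a': 8, 'k': 9, 'w': 2}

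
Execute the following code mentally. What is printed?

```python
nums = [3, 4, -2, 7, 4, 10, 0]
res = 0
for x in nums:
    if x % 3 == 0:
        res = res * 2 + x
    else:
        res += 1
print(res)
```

x=3: %3==0, res = 0*2+3 = 3
x=4: not %3==0, res = 3+1 = 4
x=-2: not %3==0, res = 4+1 = 5
x=7: not %3==0, res = 5+1 = 6
x=4: not %3==0, res = 6+1 = 7
x=10: not %3==0, res = 7+1 = 8
x=0: %3==0, res = 8*2+0 = 16

16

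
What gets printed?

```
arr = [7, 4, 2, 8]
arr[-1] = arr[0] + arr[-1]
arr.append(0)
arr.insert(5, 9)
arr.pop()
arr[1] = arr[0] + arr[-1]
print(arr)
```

arr[-1] = arr[0]+arr[-1] = 7+8 = 15 → [7, 4, 2, 15]
append 0 → [7, 4, 2, 15, 0]
insert 9 at 5 → [7, 4, 2, 15, 0, 9]
pop() removes 9 → [7, 4, 2, 15, 0]
arr[1] = arr[0]+arr[-1] = 7+0 = 7 → [7, 7, 2, 15, 0]

[7, 7, 2, 15, 0]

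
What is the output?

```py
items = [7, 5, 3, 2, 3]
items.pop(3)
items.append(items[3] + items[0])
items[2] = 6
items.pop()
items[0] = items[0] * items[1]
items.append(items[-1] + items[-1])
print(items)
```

[35, 5, 6, 3, 6]

pop(3) removes 2 → [7, 5, 3, 3]
append items[3]+items[0] = 3+7 = 10 → [7, 5, 3, 3, 10]
items[2] = 6 → [7, 5, 6, 3, 10]
pop() removes 10 → [7, 5, 6, 3]
items[0] = items[0]*items[1] = 7*5 = 35 → [35, 5, 6, 3]
append items[-1]+items[-1] = 3+3 = 6 → [35, 5, 6, 3, 6]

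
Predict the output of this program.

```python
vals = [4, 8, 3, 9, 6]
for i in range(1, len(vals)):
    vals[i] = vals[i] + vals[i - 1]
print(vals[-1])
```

30

i=1: vals[1] = 8+4 = 12 → [4, 12, 3, 9, 6]
i=2: vals[2] = 3+12 = 15 → [4, 12, 15, 9, 6]
i=3: vals[3] = 9+15 = 24 → [4, 12, 15, 24, 6]
i=4: vals[4] = 6+24 = 30 → [4, 12, 15, 24, 30]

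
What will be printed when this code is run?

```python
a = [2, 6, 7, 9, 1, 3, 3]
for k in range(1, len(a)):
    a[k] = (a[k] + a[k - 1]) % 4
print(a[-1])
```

3

k=1: a[1] = (6+2)%4 = 0 → [2, 0, 7, 9, 1, 3, 3]
k=2: a[2] = (7+0)%4 = 3 → [2, 0, 3, 9, 1, 3, 3]
k=3: a[3] = (9+3)%4 = 0 → [2, 0, 3, 0, 1, 3, 3]
k=4: a[4] = (1+0)%4 = 1 → [2, 0, 3, 0, 1, 3, 3]
k=5: a[5] = (3+1)%4 = 0 → [2, 0, 3, 0, 1, 0, 3]
k=6: a[6] = (3+0)%4 = 3 → [2, 0, 3, 0, 1, 0, 3]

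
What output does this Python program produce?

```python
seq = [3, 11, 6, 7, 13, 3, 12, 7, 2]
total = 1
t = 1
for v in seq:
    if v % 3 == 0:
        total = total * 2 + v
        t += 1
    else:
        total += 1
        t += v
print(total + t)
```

145

v=3: %3==0, total = 1*2+3 = 5; t=2
v=11: not %3==0, total = 5+1 = 6; t=13
v=6: %3==0, total = 6*2+6 = 18; t=14
v=7: not %3==0, total = 18+1 = 19; t=21
v=13: not %3==0, total = 19+1 = 20; t=34
v=3: %3==0, total = 20*2+3 = 43; t=35
v=12: %3==0, total = 43*2+12 = 98; t=36
v=7: not %3==0, total = 98+1 = 99; t=43
v=2: not %3==0, total = 99+1 = 100; t=45
total+t = 100+45 = 145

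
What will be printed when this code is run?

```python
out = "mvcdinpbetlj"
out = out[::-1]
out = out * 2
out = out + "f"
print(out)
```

reverse → 'jltebpnidcvm'
repeat ×2 → 'jltebpnidcvmjltebpnidcvm'
+ 'f' → 'jltebpnidcvmjltebpnidcvmf'

jltebpnidcvmjltebpnidcvmf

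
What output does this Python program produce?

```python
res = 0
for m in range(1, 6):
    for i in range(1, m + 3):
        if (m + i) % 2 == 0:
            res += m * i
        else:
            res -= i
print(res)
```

m=1,i=1: even sum, res = 0+1 = 1
m=1,i=2: odd sum, res = 1-2 = -1
m=1,i=3: even sum, res = (-1)+3 = 2
m=2,i=1: odd sum, res = 2-1 = 1
m=2,i=2: even sum, res = 1+4 = 5
m=2,i=3: odd sum, res = 5-3 = 2
m=2,i=4: even sum, res = 2+8 = 10
m=3,i=1: even sum, res = 10+3 = 13
m=3,i=2: odd sum, res = 13-2 = 11
m=3,i=3: even sum, res = 11+9 = 20
m=3,i=4: odd sum, res = 20-4 = 16
m=3,i=5: even sum, res = 16+15 = 31
m=4,i=1: odd sum, res = 31-1 = 30
m=4,i=2: even sum, res = 30+8 = 38
m=4,i=3: odd sum, res = 38-3 = 35
m=4,i=4: even sum, res = 35+16 = 51
m=4,i=5: odd sum, res = 51-5 = 46
m=4,i=6: even sum, res = 46+24 = 70
m=5,i=1: even sum, res = 70+5 = 75
m=5,i=2: odd sum, res = 75-2 = 73
m=5,i=3: even sum, res = 73+15 = 88
m=5,i=4: odd sum, res = 88-4 = 84
m=5,i=5: even sum, res = 84+25 = 109
m=5,i=6: odd sum, res = 109-6 = 103
m=5,i=7: even sum, res = 103+35 = 138

138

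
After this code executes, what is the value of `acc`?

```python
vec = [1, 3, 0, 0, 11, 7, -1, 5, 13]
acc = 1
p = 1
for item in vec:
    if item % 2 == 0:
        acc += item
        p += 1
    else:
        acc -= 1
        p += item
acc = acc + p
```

36

item=1: not even, acc = 1-1 = 0; p=2
item=3: not even, acc = 0-1 = -1; p=5
item=0: even, acc = (-1)+0 = -1; p=6
item=0: even, acc = (-1)+0 = -1; p=7
item=11: not even, acc = (-1)-1 = -2; p=18
item=7: not even, acc = (-2)-1 = -3; p=25
item=-1: not even, acc = (-3)-1 = -4; p=24
item=5: not even, acc = (-4)-1 = -5; p=29
item=13: not even, acc = (-5)-1 = -6; p=42
acc+p = (-6)+42 = 36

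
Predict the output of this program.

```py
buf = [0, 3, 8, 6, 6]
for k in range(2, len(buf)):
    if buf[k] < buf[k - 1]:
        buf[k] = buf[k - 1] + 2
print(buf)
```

[0, 3, 8, 10, 12]

k=2: 8>=3, unchanged → [0, 3, 8, 6, 6]
k=3: 6<8, buf[3] = 8+2 = 10 → [0, 3, 8, 10, 6]
k=4: 6<10, buf[4] = 10+2 = 12 → [0, 3, 8, 10, 12]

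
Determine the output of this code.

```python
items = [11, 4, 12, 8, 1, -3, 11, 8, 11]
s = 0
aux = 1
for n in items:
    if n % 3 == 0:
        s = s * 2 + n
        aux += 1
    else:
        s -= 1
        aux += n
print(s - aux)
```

-51

n=11: not %3==0, s = 0-1 = -1; aux=12
n=4: not %3==0, s = (-1)-1 = -2; aux=16
n=12: %3==0, s = (-2)*2+12 = 8; aux=17
n=8: not %3==0, s = 8-1 = 7; aux=25
n=1: not %3==0, s = 7-1 = 6; aux=26
n=-3: %3==0, s = 6*2+(-3) = 9; aux=27
n=11: not %3==0, s = 9-1 = 8; aux=38
n=8: not %3==0, s = 8-1 = 7; aux=46
n=11: not %3==0, s = 7-1 = 6; aux=57
s-aux = 6-57 = -51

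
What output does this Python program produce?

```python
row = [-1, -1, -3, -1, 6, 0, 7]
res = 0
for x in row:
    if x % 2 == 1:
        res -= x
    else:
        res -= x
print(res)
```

-7

x=-1: odd, res = 0-(-1) = 1
x=-1: odd, res = 1-(-1) = 2
x=-3: odd, res = 2-(-3) = 5
x=-1: odd, res = 5-(-1) = 6
x=6: not odd, res = 6-6 = 0
x=0: not odd, res = 0-0 = 0
x=7: odd, res = 0-7 = -7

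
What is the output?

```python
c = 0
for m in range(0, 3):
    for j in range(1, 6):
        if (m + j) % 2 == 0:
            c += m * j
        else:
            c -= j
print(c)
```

-3

m=0,j=1: odd sum, c = 0-1 = -1
m=0,j=2: even sum, c = (-1)+0 = -1
m=0,j=3: odd sum, c = (-1)-3 = -4
m=0,j=4: even sum, c = (-4)+0 = -4
m=0,j=5: odd sum, c = (-4)-5 = -9
m=1,j=1: even sum, c = (-9)+1 = -8
m=1,j=2: odd sum, c = (-8)-2 = -10
m=1,j=3: even sum, c = (-10)+3 = -7
m=1,j=4: odd sum, c = (-7)-4 = -11
m=1,j=5: even sum, c = (-11)+5 = -6
m=2,j=1: odd sum, c = (-6)-1 = -7
m=2,j=2: even sum, c = (-7)+4 = -3
m=2,j=3: odd sum, c = (-3)-3 = -6
m=2,j=4: even sum, c = (-6)+8 = 2
m=2,j=5: odd sum, c = 2-5 = -3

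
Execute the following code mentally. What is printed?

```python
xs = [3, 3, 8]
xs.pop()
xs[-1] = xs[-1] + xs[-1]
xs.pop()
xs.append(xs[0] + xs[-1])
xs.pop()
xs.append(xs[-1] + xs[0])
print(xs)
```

[3, 6]

pop() removes 8 → [3, 3]
xs[-1] = xs[-1]+xs[-1] = 3+3 = 6 → [3, 6]
pop() removes 6 → [3]
append xs[0]+xs[-1] = 3+3 = 6 → [3, 6]
pop() removes 6 → [3]
append xs[-1]+xs[0] = 3+3 = 6 → [3, 6]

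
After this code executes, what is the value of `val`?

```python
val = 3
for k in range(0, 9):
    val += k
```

k=0: val = 3+0 = 3
k=1: val = 3+1 = 4
k=2: val = 4+2 = 6
k=3: val = 6+3 = 9
k=4: val = 9+4 = 13
k=5: val = 13+5 = 18
k=6: val = 18+6 = 24
k=7: val = 24+7 = 31
k=8: val = 31+8 = 39

39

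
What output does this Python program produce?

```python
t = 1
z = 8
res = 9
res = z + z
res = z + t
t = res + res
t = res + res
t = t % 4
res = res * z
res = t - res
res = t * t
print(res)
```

4

res = 8+8 = 16
res = 8+1 = 9
t = 9+9 = 18
t = 9+9 = 18
t = 18%4 = 2
res = 9*8 = 72
res = 2-72 = -70
res = 2*2 = 4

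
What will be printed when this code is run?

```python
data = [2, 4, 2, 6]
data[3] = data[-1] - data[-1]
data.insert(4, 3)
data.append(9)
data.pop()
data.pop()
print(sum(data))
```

8

data[3] = data[-1]-data[-1] = 6-6 = 0 → [2, 4, 2, 0]
insert 3 at 4 → [2, 4, 2, 0, 3]
append 9 → [2, 4, 2, 0, 3, 9]
pop() removes 9 → [2, 4, 2, 0, 3]
pop() removes 3 → [2, 4, 2, 0]
sum = 8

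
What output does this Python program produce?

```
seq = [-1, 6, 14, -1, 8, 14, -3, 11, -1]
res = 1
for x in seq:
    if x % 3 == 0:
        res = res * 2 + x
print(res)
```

x=-1: not %3==0
x=6: %3==0, res = 1*2+6 = 8
x=14: not %3==0
x=-1: not %3==0
x=8: not %3==0
x=14: not %3==0
x=-3: %3==0, res = 8*2+(-3) = 13
x=11: not %3==0
x=-1: not %3==0

13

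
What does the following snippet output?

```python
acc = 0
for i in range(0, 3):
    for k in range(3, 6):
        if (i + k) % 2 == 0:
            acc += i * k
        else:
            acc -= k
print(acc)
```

-4

i=0,k=3: odd sum, acc = 0-3 = -3
i=0,k=4: even sum, acc = (-3)+0 = -3
i=0,k=5: odd sum, acc = (-3)-5 = -8
i=1,k=3: even sum, acc = (-8)+3 = -5
i=1,k=4: odd sum, acc = (-5)-4 = -9
i=1,k=5: even sum, acc = (-9)+5 = -4
i=2,k=3: odd sum, acc = (-4)-3 = -7
i=2,k=4: even sum, acc = (-7)+8 = 1
i=2,k=5: odd sum, acc = 1-5 = -4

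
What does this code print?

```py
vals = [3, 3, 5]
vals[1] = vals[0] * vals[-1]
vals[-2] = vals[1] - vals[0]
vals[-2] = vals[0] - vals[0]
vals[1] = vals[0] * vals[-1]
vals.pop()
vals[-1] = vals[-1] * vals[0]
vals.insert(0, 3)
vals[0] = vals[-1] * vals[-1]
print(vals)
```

[2025, 3, 45]

vals[1] = vals[0]*vals[-1] = 3*5 = 15 → [3, 15, 5]
vals[-2] = vals[1]-vals[0] = 15-3 = 12 → [3, 12, 5]
vals[-2] = vals[0]-vals[0] = 3-3 = 0 → [3, 0, 5]
vals[1] = vals[0]*vals[-1] = 3*5 = 15 → [3, 15, 5]
pop() removes 5 → [3, 15]
vals[-1] = vals[-1]*vals[0] = 15*3 = 45 → [3, 45]
insert 3 at 0 → [3, 3, 45]
vals[0] = vals[-1]*vals[-1] = 45*45 = 2025 → [2025, 3, 45]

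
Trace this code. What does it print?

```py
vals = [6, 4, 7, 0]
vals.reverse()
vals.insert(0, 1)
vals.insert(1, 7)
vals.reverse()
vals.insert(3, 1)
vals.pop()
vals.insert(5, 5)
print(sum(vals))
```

reverse → [0, 7, 4, 6]
insert 1 at 0 → [1, 0, 7, 4, 6]
insert 7 at 1 → [1, 7, 0, 7, 4, 6]
reverse → [6, 4, 7, 0, 7, 1]
insert 1 at 3 → [6, 4, 7, 1, 0, 7, 1]
pop() removes 1 → [6, 4, 7, 1, 0, 7]
insert 5 at 5 → [6, 4, 7, 1, 0, 5, 7]
sum = 30

30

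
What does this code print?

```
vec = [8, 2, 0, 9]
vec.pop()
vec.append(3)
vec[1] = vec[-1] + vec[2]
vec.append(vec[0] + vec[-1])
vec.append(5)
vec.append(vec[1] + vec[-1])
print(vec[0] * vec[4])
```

pop() removes 9 → [8, 2, 0]
append 3 → [8, 2, 0, 3]
vec[1] = vec[-1]+vec[2] = 3+0 = 3 → [8, 3, 0, 3]
append vec[0]+vec[-1] = 8+3 = 11 → [8, 3, 0, 3, 11]
append 5 → [8, 3, 0, 3, 11, 5]
append vec[1]+vec[-1] = 3+5 = 8 → [8, 3, 0, 3, 11, 5, 8]
vec[0]*vec[4] = 8*11 = 88

88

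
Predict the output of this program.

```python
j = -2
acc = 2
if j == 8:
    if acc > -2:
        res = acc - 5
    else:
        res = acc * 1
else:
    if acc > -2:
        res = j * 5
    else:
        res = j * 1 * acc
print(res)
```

j=-2, acc=2
j == 8 is False; acc > -2 is True
→ res = j * 5 = -10

-10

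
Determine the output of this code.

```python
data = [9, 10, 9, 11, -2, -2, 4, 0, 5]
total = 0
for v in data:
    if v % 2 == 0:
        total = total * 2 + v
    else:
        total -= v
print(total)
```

-469

v=9: not even, total = 0-9 = -9
v=10: even, total = (-9)*2+10 = -8
v=9: not even, total = (-8)-9 = -17
v=11: not even, total = (-17)-11 = -28
v=-2: even, total = (-28)*2+(-2) = -58
v=-2: even, total = (-58)*2+(-2) = -118
v=4: even, total = (-118)*2+4 = -232
v=0: even, total = (-232)*2+0 = -464
v=5: not even, total = (-464)-5 = -469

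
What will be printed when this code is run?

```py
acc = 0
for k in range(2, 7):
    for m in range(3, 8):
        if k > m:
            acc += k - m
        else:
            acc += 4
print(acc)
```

86

k=2,m=3: not 2>3, acc = 0+4 = 4
k=2,m=4: not 2>4, acc = 4+4 = 8
k=2,m=5: not 2>5, acc = 8+4 = 12
k=2,m=6: not 2>6, acc = 12+4 = 16
k=2,m=7: not 2>7, acc = 16+4 = 20
k=3,m=3: not 3>3, acc = 20+4 = 24
k=3,m=4: not 3>4, acc = 24+4 = 28
k=3,m=5: not 3>5, acc = 28+4 = 32
k=3,m=6: not 3>6, acc = 32+4 = 36
k=3,m=7: not 3>7, acc = 36+4 = 40
k=4,m=3: 4>3, acc = 40+1 = 41
k=4,m=4: not 4>4, acc = 41+4 = 45
k=4,m=5: not 4>5, acc = 45+4 = 49
k=4,m=6: not 4>6, acc = 49+4 = 53
k=4,m=7: not 4>7, acc = 53+4 = 57
k=5,m=3: 5>3, acc = 57+2 = 59
k=5,m=4: 5>4, acc = 59+1 = 60
k=5,m=5: not 5>5, acc = 60+4 = 64
k=5,m=6: not 5>6, acc = 64+4 = 68
k=5,m=7: not 5>7, acc = 68+4 = 72
k=6,m=3: 6>3, acc = 72+3 = 75
k=6,m=4: 6>4, acc = 75+2 = 77
k=6,m=5: 6>5, acc = 77+1 = 78
k=6,m=6: not 6>6, acc = 78+4 = 82
k=6,m=7: not 6>7, acc = 82+4 = 86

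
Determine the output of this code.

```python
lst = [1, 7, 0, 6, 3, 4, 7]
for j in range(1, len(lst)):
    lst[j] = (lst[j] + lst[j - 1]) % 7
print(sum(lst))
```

j=1: lst[1] = (7+1)%7 = 1 → [1, 1, 0, 6, 3, 4, 7]
j=2: lst[2] = (0+1)%7 = 1 → [1, 1, 1, 6, 3, 4, 7]
j=3: lst[3] = (6+1)%7 = 0 → [1, 1, 1, 0, 3, 4, 7]
j=4: lst[4] = (3+0)%7 = 3 → [1, 1, 1, 0, 3, 4, 7]
j=5: lst[5] = (4+3)%7 = 0 → [1, 1, 1, 0, 3, 0, 7]
j=6: lst[6] = (7+0)%7 = 0 → [1, 1, 1, 0, 3, 0, 0]
sum = 6

6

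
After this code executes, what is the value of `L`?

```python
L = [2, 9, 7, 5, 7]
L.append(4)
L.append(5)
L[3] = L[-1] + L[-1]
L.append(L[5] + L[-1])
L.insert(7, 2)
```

append 4 → [2, 9, 7, 5, 7, 4]
append 5 → [2, 9, 7, 5, 7, 4, 5]
L[3] = L[-1]+L[-1] = 5+5 = 10 → [2, 9, 7, 10, 7, 4, 5]
append L[5]+L[-1] = 4+5 = 9 → [2, 9, 7, 10, 7, 4, 5, 9]
insert 2 at 7 → [2, 9, 7, 10, 7, 4, 5, 2, 9]

[2, 9, 7, 10, 7, 4, 5, 2, 9]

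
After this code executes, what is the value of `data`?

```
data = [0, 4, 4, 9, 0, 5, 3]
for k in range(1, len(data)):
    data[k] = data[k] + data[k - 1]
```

k=1: data[1] = 4+0 = 4 → [0, 4, 4, 9, 0, 5, 3]
k=2: data[2] = 4+4 = 8 → [0, 4, 8, 9, 0, 5, 3]
k=3: data[3] = 9+8 = 17 → [0, 4, 8, 17, 0, 5, 3]
k=4: data[4] = 0+17 = 17 → [0, 4, 8, 17, 17, 5, 3]
k=5: data[5] = 5+17 = 22 → [0, 4, 8, 17, 17, 22, 3]
k=6: data[6] = 3+22 = 25 → [0, 4, 8, 17, 17, 22, 25]

[0, 4, 8, 17, 17, 22, 25]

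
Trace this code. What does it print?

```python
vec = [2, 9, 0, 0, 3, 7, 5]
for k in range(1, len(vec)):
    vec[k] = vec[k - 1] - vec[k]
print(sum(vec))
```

k=1: vec[1] = 2-9 = -7 → [2, -7, 0, 0, 3, 7, 5]
k=2: vec[2] = (-7)-0 = -7 → [2, -7, -7, 0, 3, 7, 5]
k=3: vec[3] = (-7)-0 = -7 → [2, -7, -7, -7, 3, 7, 5]
k=4: vec[4] = (-7)-3 = -10 → [2, -7, -7, -7, -10, 7, 5]
k=5: vec[5] = (-10)-7 = -17 → [2, -7, -7, -7, -10, -17, 5]
k=6: vec[6] = (-17)-5 = -22 → [2, -7, -7, -7, -10, -17, -22]
sum = -68

-68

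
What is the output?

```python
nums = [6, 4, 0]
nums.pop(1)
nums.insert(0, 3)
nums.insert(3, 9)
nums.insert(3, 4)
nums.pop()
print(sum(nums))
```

13

pop(1) removes 4 → [6, 0]
insert 3 at 0 → [3, 6, 0]
insert 9 at 3 → [3, 6, 0, 9]
insert 4 at 3 → [3, 6, 0, 4, 9]
pop() removes 9 → [3, 6, 0, 4]
sum = 13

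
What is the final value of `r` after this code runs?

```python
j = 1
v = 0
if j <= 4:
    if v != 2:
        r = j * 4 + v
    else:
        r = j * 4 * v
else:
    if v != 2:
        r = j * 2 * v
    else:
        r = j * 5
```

4

j=1, v=0
j <= 4 is True; v != 2 is True
→ r = j * 4 + v = 4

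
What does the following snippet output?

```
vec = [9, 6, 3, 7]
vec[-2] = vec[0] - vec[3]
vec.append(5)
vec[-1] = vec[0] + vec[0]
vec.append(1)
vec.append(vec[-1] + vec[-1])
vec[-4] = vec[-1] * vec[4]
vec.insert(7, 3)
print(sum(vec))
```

77

vec[-2] = vec[0]-vec[3] = 9-7 = 2 → [9, 6, 2, 7]
append 5 → [9, 6, 2, 7, 5]
vec[-1] = vec[0]+vec[0] = 9+9 = 18 → [9, 6, 2, 7, 18]
append 1 → [9, 6, 2, 7, 18, 1]
append vec[-1]+vec[-1] = 1+1 = 2 → [9, 6, 2, 7, 18, 1, 2]
vec[-4] = vec[-1]*vec[4] = 2*18 = 36 → [9, 6, 2, 36, 18, 1, 2]
insert 3 at 7 → [9, 6, 2, 36, 18, 1, 2, 3]
sum = 77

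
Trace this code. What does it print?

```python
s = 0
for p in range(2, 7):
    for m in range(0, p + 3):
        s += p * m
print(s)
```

p=2,m=0: s = 0+0 = 0
p=2,m=1: s = 0+2 = 2
p=2,m=2: s = 2+4 = 6
p=2,m=3: s = 6+6 = 12
p=2,m=4: s = 12+8 = 20
p=3,m=0: s = 20+0 = 20
p=3,m=1: s = 20+3 = 23
p=3,m=2: s = 23+6 = 29
p=3,m=3: s = 29+9 = 38
p=3,m=4: s = 38+12 = 50
p=3,m=5: s = 50+15 = 65
p=4,m=0: s = 65+0 = 65
p=4,m=1: s = 65+4 = 69
p=4,m=2: s = 69+8 = 77
p=4,m=3: s = 77+12 = 89
p=4,m=4: s = 89+16 = 105
p=4,m=5: s = 105+20 = 125
p=4,m=6: s = 125+24 = 149
p=5,m=0: s = 149+0 = 149
p=5,m=1: s = 149+5 = 154
p=5,m=2: s = 154+10 = 164
p=5,m=3: s = 164+15 = 179
p=5,m=4: s = 179+20 = 199
p=5,m=5: s = 199+25 = 224
p=5,m=6: s = 224+30 = 254
p=5,m=7: s = 254+35 = 289
p=6,m=0: s = 289+0 = 289
p=6,m=1: s = 289+6 = 295
p=6,m=2: s = 295+12 = 307
p=6,m=3: s = 307+18 = 325
p=6,m=4: s = 325+24 = 349
p=6,m=5: s = 349+30 = 379
p=6,m=6: s = 379+36 = 415
p=6,m=7: s = 415+42 = 457
p=6,m=8: s = 457+48 = 505

505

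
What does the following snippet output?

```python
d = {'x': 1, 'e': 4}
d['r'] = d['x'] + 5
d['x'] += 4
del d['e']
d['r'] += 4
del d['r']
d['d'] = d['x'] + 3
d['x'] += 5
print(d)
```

{'x': 10, 'd': 8}

d['r'] = d['x']+5 = 6 → {'x': 1, 'e': 4, 'r': 6}
d['x'] = 1+4 = 5 → {'x': 5, 'e': 4, 'r': 6}
del 'e' → {'x': 5, 'r': 6}
d['r'] = 6+4 = 10 → {'x': 5, 'r': 10}
del 'r' → {'x': 5}
d['d'] = d['x']+3 = 8 → {'x': 5, 'd': 8}
d['x'] = 5+5 = 10 → {'x': 10, 'd': 8}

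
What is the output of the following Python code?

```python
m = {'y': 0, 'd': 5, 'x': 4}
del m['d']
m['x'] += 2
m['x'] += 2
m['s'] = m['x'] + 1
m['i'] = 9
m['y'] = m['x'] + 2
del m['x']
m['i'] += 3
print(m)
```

{'y': 10, 's': 9, 'i': 12}

del 'd' → {'y': 0, 'x': 4}
m['x'] = 4+2 = 6 → {'y': 0, 'x': 6}
m['x'] = 6+2 = 8 → {'y': 0, 'x': 8}
m['s'] = m['x']+1 = 9 → {'y': 0, 'x': 8, 's': 9}
m['i'] = 9 → {'y': 0, 'x': 8, 's': 9, 'i': 9}
m['y'] = m['x']+2 = 10 → {'y': 10, 'x': 8, 's': 9, 'i': 9}
del 'x' → {'y': 10, 's': 9, 'i': 9}
m['i'] = 9+3 = 12 → {'y': 10, 's': 9, 'i': 12}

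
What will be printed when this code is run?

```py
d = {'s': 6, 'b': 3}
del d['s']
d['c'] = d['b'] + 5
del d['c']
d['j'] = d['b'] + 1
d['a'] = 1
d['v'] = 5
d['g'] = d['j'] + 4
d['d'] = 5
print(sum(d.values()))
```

del 's' → {'b': 3}
d['c'] = d['b']+5 = 8 → {'b': 3, 'c': 8}
del 'c' → {'b': 3}
d['j'] = d['b']+1 = 4 → {'b': 3, 'j': 4}
d['a'] = 1 → {'b': 3, 'j': 4, 'a': 1}
d['v'] = 5 → {'b': 3, 'j': 4, 'a': 1, 'v': 5}
d['g'] = d['j']+4 = 8 → {'b': 3, 'j': 4, 'a': 1, 'v': 5, 'g': 8}
d['d'] = 5 → {'b': 3, 'j': 4, 'a': 1, 'v': 5, 'g': 8, 'd': 5}
sum of values = 26

26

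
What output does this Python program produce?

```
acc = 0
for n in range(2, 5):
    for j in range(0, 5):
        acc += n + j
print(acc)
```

n=2,j=0: acc = 0+2 = 2
n=2,j=1: acc = 2+3 = 5
n=2,j=2: acc = 5+4 = 9
n=2,j=3: acc = 9+5 = 14
n=2,j=4: acc = 14+6 = 20
n=3,j=0: acc = 20+3 = 23
n=3,j=1: acc = 23+4 = 27
n=3,j=2: acc = 27+5 = 32
n=3,j=3: acc = 32+6 = 38
n=3,j=4: acc = 38+7 = 45
n=4,j=0: acc = 45+4 = 49
n=4,j=1: acc = 49+5 = 54
n=4,j=2: acc = 54+6 = 60
n=4,j=3: acc = 60+7 = 67
n=4,j=4: acc = 67+8 = 75

75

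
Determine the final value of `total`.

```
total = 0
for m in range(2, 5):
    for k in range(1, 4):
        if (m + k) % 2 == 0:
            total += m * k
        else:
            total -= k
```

14

m=2,k=1: odd sum, total = 0-1 = -1
m=2,k=2: even sum, total = (-1)+4 = 3
m=2,k=3: odd sum, total = 3-3 = 0
m=3,k=1: even sum, total = 0+3 = 3
m=3,k=2: odd sum, total = 3-2 = 1
m=3,k=3: even sum, total = 1+9 = 10
m=4,k=1: odd sum, total = 10-1 = 9
m=4,k=2: even sum, total = 9+8 = 17
m=4,k=3: odd sum, total = 17-3 = 14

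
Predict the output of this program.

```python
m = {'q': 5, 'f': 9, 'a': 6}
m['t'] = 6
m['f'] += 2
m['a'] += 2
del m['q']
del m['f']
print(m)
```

{'a': 8, 't': 6}

m['t'] = 6 → {'q': 5, 'f': 9, 'a': 6, 't': 6}
m['f'] = 9+2 = 11 → {'q': 5, 'f': 11, 'a': 6, 't': 6}
m['a'] = 6+2 = 8 → {'q': 5, 'f': 11, 'a': 8, 't': 6}
del 'q' → {'f': 11, 'a': 8, 't': 6}
del 'f' → {'a': 8, 't': 6}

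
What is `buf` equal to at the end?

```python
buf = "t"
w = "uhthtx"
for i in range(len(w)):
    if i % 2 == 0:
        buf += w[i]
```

'tutt'

i=0: add 'u' → 'tu'
i=1: skip
i=2: add 't' → 'tut'
i=3: skip
i=4: add 't' → 'tutt'
i=5: skip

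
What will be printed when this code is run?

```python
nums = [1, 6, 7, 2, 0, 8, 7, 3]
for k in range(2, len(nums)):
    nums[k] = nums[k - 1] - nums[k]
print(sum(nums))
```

k=2: nums[2] = 6-7 = -1 → [1, 6, -1, 2, 0, 8, 7, 3]
k=3: nums[3] = (-1)-2 = -3 → [1, 6, -1, -3, 0, 8, 7, 3]
k=4: nums[4] = (-3)-0 = -3 → [1, 6, -1, -3, -3, 8, 7, 3]
k=5: nums[5] = (-3)-8 = -11 → [1, 6, -1, -3, -3, -11, 7, 3]
k=6: nums[6] = (-11)-7 = -18 → [1, 6, -1, -3, -3, -11, -18, 3]
k=7: nums[7] = (-18)-3 = -21 → [1, 6, -1, -3, -3, -11, -18, -21]
sum = -50

-50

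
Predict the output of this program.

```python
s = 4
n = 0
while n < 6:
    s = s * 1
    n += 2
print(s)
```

4

n=0: s = 4*1 = 4
n=2: s = 4*1 = 4
n=4: s = 4*1 = 4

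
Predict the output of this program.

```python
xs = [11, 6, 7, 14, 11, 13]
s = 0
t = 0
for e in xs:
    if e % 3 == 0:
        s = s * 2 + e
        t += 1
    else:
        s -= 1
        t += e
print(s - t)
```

e=11: not %3==0, s = 0-1 = -1; t=11
e=6: %3==0, s = (-1)*2+6 = 4; t=12
e=7: not %3==0, s = 4-1 = 3; t=19
e=14: not %3==0, s = 3-1 = 2; t=33
e=11: not %3==0, s = 2-1 = 1; t=44
e=13: not %3==0, s = 1-1 = 0; t=57
s-t = 0-57 = -57

-57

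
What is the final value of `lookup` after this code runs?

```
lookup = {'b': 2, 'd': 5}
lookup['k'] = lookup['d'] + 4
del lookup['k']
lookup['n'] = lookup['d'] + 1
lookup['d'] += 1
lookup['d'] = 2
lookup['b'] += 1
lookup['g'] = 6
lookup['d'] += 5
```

lookup['k'] = lookup['d']+4 = 9 → {'b': 2, 'd': 5, 'k': 9}
del 'k' → {'b': 2, 'd': 5}
lookup['n'] = lookup['d']+1 = 6 → {'b': 2, 'd': 5, 'n': 6}
lookup['d'] = 5+1 = 6 → {'b': 2, 'd': 6, 'n': 6}
lookup['d'] = 2 → {'b': 2, 'd': 2, 'n': 6}
lookup['b'] = 2+1 = 3 → {'b': 3, 'd': 2, 'n': 6}
lookup['g'] = 6 → {'b': 3, 'd': 2, 'n': 6, 'g': 6}
lookup['d'] = 2+5 = 7 → {'b': 3, 'd': 7, 'n': 6, 'g': 6}

{'b': 3, 'd': 7, 'n': 6, 'g': 6}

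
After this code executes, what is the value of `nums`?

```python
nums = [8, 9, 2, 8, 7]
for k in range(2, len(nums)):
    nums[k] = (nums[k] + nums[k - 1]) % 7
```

[8, 9, 4, 5, 5]

k=2: nums[2] = (2+9)%7 = 4 → [8, 9, 4, 8, 7]
k=3: nums[3] = (8+4)%7 = 5 → [8, 9, 4, 5, 7]
k=4: nums[4] = (7+5)%7 = 5 → [8, 9, 4, 5, 5]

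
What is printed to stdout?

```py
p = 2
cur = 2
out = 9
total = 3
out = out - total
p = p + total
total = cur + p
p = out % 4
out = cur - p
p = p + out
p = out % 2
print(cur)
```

2

out = 9-3 = 6
p = 2+3 = 5
total = 2+5 = 7
p = 6%4 = 2
out = 2-2 = 0
p = 2+0 = 2
p = 0%2 = 0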